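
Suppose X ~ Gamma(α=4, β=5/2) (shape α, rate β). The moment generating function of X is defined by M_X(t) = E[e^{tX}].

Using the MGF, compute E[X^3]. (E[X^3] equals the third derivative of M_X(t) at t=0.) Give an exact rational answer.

M_X(t) = 625/(16*(5/2 - t)^4)
D^3[M](t) = -600000/(128*t^7 - 2240*t^6 + 16800*t^5 - 70000*t^4 + 175000*t^3 - 262500*t^2 + 218750*t - 78125)

E[X^3] = D^3[M](0) = 192/25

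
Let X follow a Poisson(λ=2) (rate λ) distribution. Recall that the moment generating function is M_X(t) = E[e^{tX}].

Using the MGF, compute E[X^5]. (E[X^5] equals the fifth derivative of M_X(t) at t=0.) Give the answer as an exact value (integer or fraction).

E[X^5] = D^5[M](0) = 454

M_X(t) = e^(2*e^(t) - 2)
D^5[M](t) = (32*e^(5*t)*e^(2*e^(t)) + 160*e^(4*t)*e^(2*e^(t)) + 200*e^(3*t)*e^(2*e^(t)) + 60*e^(2*t)*e^(2*e^(t)) + 2*e^(t)*e^(2*e^(t)))*e^(-2)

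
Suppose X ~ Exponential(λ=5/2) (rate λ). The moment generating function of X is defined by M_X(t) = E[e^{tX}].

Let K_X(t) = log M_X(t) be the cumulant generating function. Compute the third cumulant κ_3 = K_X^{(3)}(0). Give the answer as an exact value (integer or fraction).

κ_3 = K′′′(0) = 16/125

M_X(t) = 5/(2*(5/2 - t))
K_X(t) = log M_X(t) = -log(5/2 - t) - log(2) + log(5)
K′(t) = -2/(2*t - 5)
K′′(t) = 4/(4*t^2 - 20*t + 25)
K′′′(t) = -16/(8*t^3 - 60*t^2 + 150*t - 125)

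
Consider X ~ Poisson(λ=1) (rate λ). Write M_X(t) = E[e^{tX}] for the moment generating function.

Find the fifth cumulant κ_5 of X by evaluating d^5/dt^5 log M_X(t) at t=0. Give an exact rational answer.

κ_5 = d^5K/dt^5 |_{t=0} = 1

M_X(t) = e^(e^(t) - 1)
K_X(t) = log M_X(t) = e^(t) - 1
dK/dt = e^(t)
d^2K/dt^2 = e^(t)
d^3K/dt^3 = e^(t)
d^4K/dt^4 = e^(t)
d^5K/dt^5 = e^(t)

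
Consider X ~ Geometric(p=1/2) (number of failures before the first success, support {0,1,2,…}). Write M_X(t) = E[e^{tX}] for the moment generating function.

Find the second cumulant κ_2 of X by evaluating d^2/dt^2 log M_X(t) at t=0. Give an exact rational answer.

M_X(t) = 1/(2*(1 - e^(t)/2))
K_X(t) = log M_X(t) = -log(1 - e^(t)/2) - log(2)
K′(t) = -e^(t)/(e^(t) - 2)
K′′(t) = 2*e^(t)/(e^(2*t) - 4*e^(t) + 4)

κ_2 = K′′(0) = 2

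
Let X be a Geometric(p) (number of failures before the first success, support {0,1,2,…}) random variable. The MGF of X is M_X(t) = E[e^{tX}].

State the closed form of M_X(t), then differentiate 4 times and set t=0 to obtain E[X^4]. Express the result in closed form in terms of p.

E[X^4] = D^4[M](0) = 1 - 15/p + 50/p^2 - 60/p^3 + 24/p^4

M_X(t) = p/(-(1 - p)*e^(t) + 1)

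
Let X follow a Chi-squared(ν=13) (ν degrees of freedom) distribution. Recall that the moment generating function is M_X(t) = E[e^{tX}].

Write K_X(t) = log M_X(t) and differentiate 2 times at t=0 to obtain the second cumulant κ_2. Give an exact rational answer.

M_X(t) = (1 - 2*t)^(-13/2)
K_X(t) = log M_X(t) = -13*log(1 - 2*t)/2
dK/dt = -13/(2*t - 1)
d^2K/dt^2 = 26/(4*t^2 - 4*t + 1)

κ_2 = d^2K/dt^2 |_{t=0} = 26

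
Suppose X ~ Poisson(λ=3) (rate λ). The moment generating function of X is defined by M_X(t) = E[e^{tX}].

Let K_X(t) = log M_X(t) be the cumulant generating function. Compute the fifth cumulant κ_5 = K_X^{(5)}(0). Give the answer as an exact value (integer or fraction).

κ_5 = d^5K/dt^5 |_{t=0} = 3

M_X(t) = e^(3*e^(t) - 3)
K_X(t) = log M_X(t) = 3*e^(t) - 3
dK/dt = 3*e^(t)
d^2K/dt^2 = 3*e^(t)
d^3K/dt^3 = 3*e^(t)
d^4K/dt^4 = 3*e^(t)
d^5K/dt^5 = 3*e^(t)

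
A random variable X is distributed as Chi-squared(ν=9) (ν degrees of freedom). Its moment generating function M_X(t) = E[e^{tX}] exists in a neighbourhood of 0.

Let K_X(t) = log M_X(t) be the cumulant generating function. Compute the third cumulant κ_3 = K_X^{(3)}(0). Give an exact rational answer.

M_X(t) = (1 - 2*t)^(-9/2)
K_X(t) = log M_X(t) = -9*log(1 - 2*t)/2
D^3[K](t) = -72/(8*t^3 - 12*t^2 + 6*t - 1)

κ_3 = D^3[K](0) = 72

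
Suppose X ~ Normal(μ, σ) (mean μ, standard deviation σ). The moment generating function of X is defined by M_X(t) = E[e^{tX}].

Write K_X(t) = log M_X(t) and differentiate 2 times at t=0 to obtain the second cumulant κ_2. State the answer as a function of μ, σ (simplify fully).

κ_2 = D^2[K](0) = σ^2

M_X(t) = e^(μ*t + σ^2*t^2/2)
K_X(t) = log M_X(t) = μ*t + σ^2*t^2/2
D^2[K](t) = σ^2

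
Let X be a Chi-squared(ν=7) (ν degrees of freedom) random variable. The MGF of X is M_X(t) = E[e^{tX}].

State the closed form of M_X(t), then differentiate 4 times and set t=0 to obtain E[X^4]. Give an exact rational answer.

E[X^4] = M^(4)(0) = 9009

M_X(t) = (1 - 2*t)^(-7/2)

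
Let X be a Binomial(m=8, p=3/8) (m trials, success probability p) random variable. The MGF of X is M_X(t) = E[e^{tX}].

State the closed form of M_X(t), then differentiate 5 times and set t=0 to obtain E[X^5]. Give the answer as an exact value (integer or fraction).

E[X^5] = D^5[M](0) = 484431/512

M_X(t) = (3*e^(t)/8 + 5/8)^8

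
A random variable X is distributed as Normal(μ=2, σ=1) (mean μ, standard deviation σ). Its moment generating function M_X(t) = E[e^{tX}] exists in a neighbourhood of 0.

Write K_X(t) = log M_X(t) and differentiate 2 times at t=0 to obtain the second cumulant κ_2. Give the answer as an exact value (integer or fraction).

M_X(t) = e^(t^2/2 + 2*t)
K_X(t) = log M_X(t) = t^2/2 + 2*t
D^2[K](t) = 1

κ_2 = D^2[K](0) = 1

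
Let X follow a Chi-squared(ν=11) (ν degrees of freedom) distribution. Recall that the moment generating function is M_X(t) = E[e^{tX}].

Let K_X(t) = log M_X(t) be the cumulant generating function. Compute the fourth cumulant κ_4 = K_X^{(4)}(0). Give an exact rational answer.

κ_4 = d^4K/dt^4 |_{t=0} = 528

M_X(t) = (1 - 2*t)^(-11/2)
K_X(t) = log M_X(t) = -11*log(1 - 2*t)/2
dK/dt = -11/(2*t - 1)
d^2K/dt^2 = 22/(4*t^2 - 4*t + 1)
d^3K/dt^3 = -88/(8*t^3 - 12*t^2 + 6*t - 1)
d^4K/dt^4 = 528/(16*t^4 - 32*t^3 + 24*t^2 - 8*t + 1)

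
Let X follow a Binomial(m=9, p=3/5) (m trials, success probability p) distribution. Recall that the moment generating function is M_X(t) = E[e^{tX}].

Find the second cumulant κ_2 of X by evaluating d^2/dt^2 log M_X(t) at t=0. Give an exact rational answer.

κ_2 = D^2[K](0) = 54/25

M_X(t) = (3*e^(t)/5 + 2/5)^9
K_X(t) = log M_X(t) = 9*log(3*e^(t)/5 + 2/5)
D^2[K](t) = 54*e^(t)/(9*e^(2*t) + 12*e^(t) + 4)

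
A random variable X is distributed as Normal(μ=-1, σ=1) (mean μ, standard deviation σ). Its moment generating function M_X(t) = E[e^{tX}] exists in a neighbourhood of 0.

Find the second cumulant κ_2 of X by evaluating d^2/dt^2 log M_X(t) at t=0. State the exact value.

κ_2 = D^2[K](0) = 1

M_X(t) = e^(t^2/2 - t)
K_X(t) = log M_X(t) = t^2/2 - t
D^2[K](t) = 1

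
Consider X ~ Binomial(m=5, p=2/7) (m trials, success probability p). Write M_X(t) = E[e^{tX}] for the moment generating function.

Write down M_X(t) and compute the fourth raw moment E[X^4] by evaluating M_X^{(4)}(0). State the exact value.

E[X^4] = M′′′′(0) = 52950/2401

M_X(t) = (2*e^(t)/7 + 5/7)^5
M′(t) = 160*e^(5*t)/16807 + 1600*e^(4*t)/16807 + 6000*e^(3*t)/16807 + 10000*e^(2*t)/16807 + 6250*e^(t)/16807
M′′(t) = 800*e^(5*t)/16807 + 6400*e^(4*t)/16807 + 18000*e^(3*t)/16807 + 20000*e^(2*t)/16807 + 6250*e^(t)/16807
M′′′(t) = 4000*e^(5*t)/16807 + 25600*e^(4*t)/16807 + 54000*e^(3*t)/16807 + 40000*e^(2*t)/16807 + 6250*e^(t)/16807
M′′′′(t) = 20000*e^(5*t)/16807 + 102400*e^(4*t)/16807 + 162000*e^(3*t)/16807 + 80000*e^(2*t)/16807 + 6250*e^(t)/16807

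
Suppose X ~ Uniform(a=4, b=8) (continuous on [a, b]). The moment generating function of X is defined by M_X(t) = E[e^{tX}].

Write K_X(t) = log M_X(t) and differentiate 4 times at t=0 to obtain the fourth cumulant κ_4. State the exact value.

κ_4 = d^4K/dt^4 |_{t=0} = -32/15

M_X(t) = (e^(8*t) - e^(4*t))/(4*t)
K_X(t) = log M_X(t) = -log(t) + log(e^(8*t) - e^(4*t)) - 2*log(2)
dK/dt = (8*t*e^(4*t) - 4*t - e^(4*t) + 1)/(t*e^(4*t) - t)
d^2K/dt^2 = (-16*t^2*e^(4*t) + e^(8*t) - 2*e^(4*t) + 1)/(t^2*e^(8*t) - 2*t^2*e^(4*t) + t^2)
d^3K/dt^3 = (64*t^3*e^(8*t) + 64*t^3*e^(4*t) - 2*e^(12*t) + 6*e^(8*t) - 6*e^(4*t) + 2)/(t^3*e^(12*t) - 3*t^3*e^(8*t) + 3*t^3*e^(4*t) - t^3)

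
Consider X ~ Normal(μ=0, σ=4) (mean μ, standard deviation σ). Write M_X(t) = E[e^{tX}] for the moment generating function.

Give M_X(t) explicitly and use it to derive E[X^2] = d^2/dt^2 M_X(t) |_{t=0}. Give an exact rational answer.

E[X^2] = M^(2)(0) = 16

M_X(t) = e^(8*t^2)
M^(2)(t) = 256*t^2*e^(8*t^2) + 16*e^(8*t^2)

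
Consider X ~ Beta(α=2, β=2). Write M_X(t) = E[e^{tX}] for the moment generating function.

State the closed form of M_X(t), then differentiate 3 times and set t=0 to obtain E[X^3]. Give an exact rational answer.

E[X^3] = D^3[M](0) = 1/5

M_X(t) = ₁F₁(2; 4; t)
D^3[M](t) = ₁F₁(5; 7; t)/5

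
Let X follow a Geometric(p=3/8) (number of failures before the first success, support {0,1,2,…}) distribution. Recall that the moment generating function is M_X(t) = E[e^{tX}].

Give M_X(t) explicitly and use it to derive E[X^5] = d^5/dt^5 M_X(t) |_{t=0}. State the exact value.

E[X^5] = M^(5)(0) = 338135/81

M_X(t) = 3/(8*(1 - 5*e^(t)/8))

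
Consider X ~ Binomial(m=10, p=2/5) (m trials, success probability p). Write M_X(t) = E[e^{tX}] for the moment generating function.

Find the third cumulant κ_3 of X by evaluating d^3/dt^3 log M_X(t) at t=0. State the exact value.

M_X(t) = (2*e^(t)/5 + 3/5)^10
K_X(t) = log M_X(t) = 10*log(2*e^(t)/5 + 3/5)
K^(3)(t) = (-120*e^(2*t) + 180*e^(t))/(8*e^(3*t) + 36*e^(2*t) + 54*e^(t) + 27)

κ_3 = K^(3)(0) = 12/25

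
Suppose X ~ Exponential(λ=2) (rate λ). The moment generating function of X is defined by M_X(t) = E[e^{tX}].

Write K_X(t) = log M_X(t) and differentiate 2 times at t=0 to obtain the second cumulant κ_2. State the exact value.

M_X(t) = 2/(2 - t)
K_X(t) = log M_X(t) = -log(2 - t) + log(2)
K′(t) = -1/(t - 2)
K′′(t) = 1/(t^2 - 4*t + 4)

κ_2 = K′′(0) = 1/4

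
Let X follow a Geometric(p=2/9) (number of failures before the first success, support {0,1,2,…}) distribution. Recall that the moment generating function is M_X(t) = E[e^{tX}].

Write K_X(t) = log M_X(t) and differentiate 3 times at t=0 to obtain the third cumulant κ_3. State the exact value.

κ_3 = K^(3)(0) = 126

M_X(t) = 2/(9*(1 - 7*e^(t)/9))
K_X(t) = log M_X(t) = -log(1 - 7*e^(t)/9) - 2*log(3) + log(2)
K^(3)(t) = (-441*e^(2*t) - 567*e^(t))/(343*e^(3*t) - 1323*e^(2*t) + 1701*e^(t) - 729)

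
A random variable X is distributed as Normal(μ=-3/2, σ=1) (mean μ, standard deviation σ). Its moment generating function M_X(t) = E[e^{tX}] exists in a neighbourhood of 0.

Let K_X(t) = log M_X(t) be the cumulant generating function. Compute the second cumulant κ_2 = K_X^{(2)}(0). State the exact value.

κ_2 = d^2K/dt^2 |_{t=0} = 1

M_X(t) = e^(t^2/2 - 3*t/2)
K_X(t) = log M_X(t) = t^2/2 - 3*t/2
dK/dt = t - 3/2
d^2K/dt^2 = 1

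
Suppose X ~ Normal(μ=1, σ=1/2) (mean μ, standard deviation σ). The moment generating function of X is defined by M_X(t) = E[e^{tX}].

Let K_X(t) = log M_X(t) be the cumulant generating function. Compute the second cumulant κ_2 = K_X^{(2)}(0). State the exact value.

M_X(t) = e^(t^2/8 + t)
K_X(t) = log M_X(t) = t^2/8 + t
dK/dt = t/4 + 1
d^2K/dt^2 = 1/4

κ_2 = d^2K/dt^2 |_{t=0} = 1/4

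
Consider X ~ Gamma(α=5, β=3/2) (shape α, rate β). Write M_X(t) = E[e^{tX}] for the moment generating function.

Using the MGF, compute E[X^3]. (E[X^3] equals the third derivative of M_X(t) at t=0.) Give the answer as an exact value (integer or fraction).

M_X(t) = 243/(32*(3/2 - t)^5)
M′(t) = 2430/(64*t^6 - 576*t^5 + 2160*t^4 - 4320*t^3 + 4860*t^2 - 2916*t + 729)
M′′(t) = -29160/(128*t^7 - 1344*t^6 + 6048*t^5 - 15120*t^4 + 22680*t^3 - 20412*t^2 + 10206*t - 2187)
M′′′(t) = 408240/(256*t^8 - 3072*t^7 + 16128*t^6 - 48384*t^5 + 90720*t^4 - 108864*t^3 + 81648*t^2 - 34992*t + 6561)

E[X^3] = M′′′(0) = 560/9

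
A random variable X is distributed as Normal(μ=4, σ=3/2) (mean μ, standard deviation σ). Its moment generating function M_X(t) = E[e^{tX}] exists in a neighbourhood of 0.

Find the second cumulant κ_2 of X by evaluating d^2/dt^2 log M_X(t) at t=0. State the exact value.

M_X(t) = e^(9*t^2/8 + 4*t)
K_X(t) = log M_X(t) = 9*t^2/8 + 4*t
K′(t) = 9*t/4 + 4
K′′(t) = 9/4

κ_2 = K′′(0) = 9/4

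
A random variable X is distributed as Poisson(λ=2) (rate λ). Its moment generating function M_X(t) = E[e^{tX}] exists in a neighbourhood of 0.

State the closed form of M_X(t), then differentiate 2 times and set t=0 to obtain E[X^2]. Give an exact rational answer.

M_X(t) = e^(2*e^(t) - 2)
dM/dt = 2*e^(-2)*e^(t)*e^(2*e^(t))
d^2M/dt^2 = (4*e^(2*t)*e^(2*e^(t)) + 2*e^(t)*e^(2*e^(t)))*e^(-2)

E[X^2] = d^2M/dt^2 |_{t=0} = 6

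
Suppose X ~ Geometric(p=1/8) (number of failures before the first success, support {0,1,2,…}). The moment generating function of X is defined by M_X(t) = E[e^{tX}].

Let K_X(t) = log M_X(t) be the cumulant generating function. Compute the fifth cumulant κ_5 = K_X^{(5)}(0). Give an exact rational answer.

M_X(t) = 1/(8*(1 - 7*e^(t)/8))
K_X(t) = log M_X(t) = -log(1 - 7*e^(t)/8) - 3*log(2)
K′(t) = -7*e^(t)/(7*e^(t) - 8)
K′′(t) = 56*e^(t)/(49*e^(2*t) - 112*e^(t) + 64)
K′′′(t) = (-392*e^(2*t) - 448*e^(t))/(343*e^(3*t) - 1176*e^(2*t) + 1344*e^(t) - 512)
K′′′′(t) = (2744*e^(3*t) + 12544*e^(2*t) + 3584*e^(t))/(2401*e^(4*t) - 10976*e^(3*t) + 18816*e^(2*t) - 14336*e^(t) + 4096)
K′′′′′(t) = (-19208*e^(4*t) - 241472*e^(3*t) - 275968*e^(2*t) - 28672*e^(t))/(16807*e^(5*t) - 96040*e^(4*t) + 219520*e^(3*t) - 250880*e^(2*t) + 143360*e^(t) - 32768)

κ_5 = K′′′′′(0) = 565320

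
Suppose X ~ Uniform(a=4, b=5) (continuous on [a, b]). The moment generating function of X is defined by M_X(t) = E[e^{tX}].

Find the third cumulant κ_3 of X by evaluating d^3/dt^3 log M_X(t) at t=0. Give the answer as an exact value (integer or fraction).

M_X(t) = (e^(5*t) - e^(4*t))/t
K_X(t) = log M_X(t) = -log(t) + log(e^(5*t) - e^(4*t))
K′(t) = (5*t*e^(t) - 4*t - e^(t) + 1)/(t*e^(t) - t)
K′′(t) = (-t^2*e^(t) + e^(2*t) - 2*e^(t) + 1)/(t^2*e^(2*t) - 2*t^2*e^(t) + t^2)
K′′′(t) = (t^3*e^(2*t) + t^3*e^(t) - 2*e^(3*t) + 6*e^(2*t) - 6*e^(t) + 2)/(t^3*e^(3*t) - 3*t^3*e^(2*t) + 3*t^3*e^(t) - t^3)

κ_3 = K′′′(0) = 0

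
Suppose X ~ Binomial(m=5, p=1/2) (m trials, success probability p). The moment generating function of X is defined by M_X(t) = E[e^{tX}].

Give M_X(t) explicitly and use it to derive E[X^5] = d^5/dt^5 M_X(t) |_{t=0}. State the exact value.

M_X(t) = (e^(t)/2 + 1/2)^5
D^5[M](t) = 3125*e^(5*t)/32 + 160*e^(4*t) + 1215*e^(3*t)/16 + 10*e^(2*t) + 5*e^(t)/32

E[X^5] = D^5[M](0) = 1375/4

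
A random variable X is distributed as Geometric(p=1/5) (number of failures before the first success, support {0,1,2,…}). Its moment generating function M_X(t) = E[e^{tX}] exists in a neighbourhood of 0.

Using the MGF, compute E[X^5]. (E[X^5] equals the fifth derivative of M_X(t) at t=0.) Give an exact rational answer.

M_X(t) = 1/(5*(1 - 4*e^(t)/5))
M′(t) = 4*e^(t)/(16*e^(2*t) - 40*e^(t) + 25)
M′′(t) = (-16*e^(2*t) - 20*e^(t))/(64*e^(3*t) - 240*e^(2*t) + 300*e^(t) - 125)
M′′′(t) = (64*e^(3*t) + 320*e^(2*t) + 100*e^(t))/(256*e^(4*t) - 1280*e^(3*t) + 2400*e^(2*t) - 2000*e^(t) + 625)
M′′′′(t) = (-256*e^(4*t) - 3520*e^(3*t) - 4400*e^(2*t) - 500*e^(t))/(1024*e^(5*t) - 6400*e^(4*t) + 16000*e^(3*t) - 20000*e^(2*t) + 12500*e^(t) - 3125)

E[X^5] = M′′′′′(0) = 194404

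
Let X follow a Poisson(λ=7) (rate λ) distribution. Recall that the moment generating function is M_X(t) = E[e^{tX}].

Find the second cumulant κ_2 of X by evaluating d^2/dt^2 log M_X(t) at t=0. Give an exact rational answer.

M_X(t) = e^(7*e^(t) - 7)
K_X(t) = log M_X(t) = 7*e^(t) - 7
D^2[K](t) = 7*e^(t)

κ_2 = D^2[K](0) = 7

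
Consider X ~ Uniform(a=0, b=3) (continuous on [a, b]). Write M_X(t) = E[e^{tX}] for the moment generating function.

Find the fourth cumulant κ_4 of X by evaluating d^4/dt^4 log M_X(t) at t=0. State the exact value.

κ_4 = D^4[K](0) = -27/40

M_X(t) = (e^(3*t) - 1)/(3*t)
K_X(t) = log M_X(t) = -log(t) + log(e^(3*t) - 1) - log(3)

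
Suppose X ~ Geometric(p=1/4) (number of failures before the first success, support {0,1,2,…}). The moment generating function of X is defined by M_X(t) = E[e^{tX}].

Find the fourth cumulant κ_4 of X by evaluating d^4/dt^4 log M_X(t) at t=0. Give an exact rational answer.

κ_4 = d^4K/dt^4 |_{t=0} = 876

M_X(t) = 1/(4*(1 - 3*e^(t)/4))
K_X(t) = log M_X(t) = -log(1 - 3*e^(t)/4) - 2*log(2)
dK/dt = -3*e^(t)/(3*e^(t) - 4)
d^2K/dt^2 = 12*e^(t)/(9*e^(2*t) - 24*e^(t) + 16)
d^3K/dt^3 = (-36*e^(2*t) - 48*e^(t))/(27*e^(3*t) - 108*e^(2*t) + 144*e^(t) - 64)
d^4K/dt^4 = (108*e^(3*t) + 576*e^(2*t) + 192*e^(t))/(81*e^(4*t) - 432*e^(3*t) + 864*e^(2*t) - 768*e^(t) + 256)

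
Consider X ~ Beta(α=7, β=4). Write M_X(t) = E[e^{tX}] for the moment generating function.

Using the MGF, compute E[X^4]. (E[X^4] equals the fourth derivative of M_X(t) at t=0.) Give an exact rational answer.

M_X(t) = ₁F₁(7; 11; t)
M^(4)(t) = 30*₁F₁(11; 15; t)/143

E[X^4] = M^(4)(0) = 30/143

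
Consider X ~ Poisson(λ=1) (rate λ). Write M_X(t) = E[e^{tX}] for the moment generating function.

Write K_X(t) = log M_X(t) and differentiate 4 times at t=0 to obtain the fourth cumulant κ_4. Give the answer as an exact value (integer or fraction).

M_X(t) = e^(e^(t) - 1)
K_X(t) = log M_X(t) = e^(t) - 1
D^4[K](t) = e^(t)

κ_4 = D^4[K](0) = 1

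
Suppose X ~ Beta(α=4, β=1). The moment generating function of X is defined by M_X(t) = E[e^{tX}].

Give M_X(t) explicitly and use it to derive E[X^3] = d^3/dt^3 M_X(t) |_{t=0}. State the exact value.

E[X^3] = D^3[M](0) = 4/7

M_X(t) = ₁F₁(4; 5; t)
D^3[M](t) = 4*₁F₁(7; 8; t)/7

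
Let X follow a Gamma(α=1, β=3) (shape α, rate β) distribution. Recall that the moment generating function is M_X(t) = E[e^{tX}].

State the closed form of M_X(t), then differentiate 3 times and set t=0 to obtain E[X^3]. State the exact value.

E[X^3] = M^(3)(0) = 2/9

M_X(t) = 3/(3 - t)
M^(3)(t) = 18/(t^4 - 12*t^3 + 54*t^2 - 108*t + 81)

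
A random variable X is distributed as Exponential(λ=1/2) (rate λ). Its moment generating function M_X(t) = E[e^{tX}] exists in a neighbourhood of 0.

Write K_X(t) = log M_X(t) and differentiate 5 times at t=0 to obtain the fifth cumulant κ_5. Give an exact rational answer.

κ_5 = D^5[K](0) = 768

M_X(t) = 1/(2*(1/2 - t))
K_X(t) = log M_X(t) = -log(1/2 - t) - log(2)
D^5[K](t) = -768/(32*t^5 - 80*t^4 + 80*t^3 - 40*t^2 + 10*t - 1)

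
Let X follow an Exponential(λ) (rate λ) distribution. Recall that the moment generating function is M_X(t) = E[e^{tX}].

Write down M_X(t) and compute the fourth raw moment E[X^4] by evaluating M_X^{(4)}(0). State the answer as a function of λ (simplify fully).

M_X(t) = λ/(λ - t)
M^(4)(t) = -24*λ/(-λ^5 + 5*λ^4*t - 10*λ^3*t^2 + 10*λ^2*t^3 - 5*λ*t^4 + t^5)

E[X^4] = M^(4)(0) = 24/λ^4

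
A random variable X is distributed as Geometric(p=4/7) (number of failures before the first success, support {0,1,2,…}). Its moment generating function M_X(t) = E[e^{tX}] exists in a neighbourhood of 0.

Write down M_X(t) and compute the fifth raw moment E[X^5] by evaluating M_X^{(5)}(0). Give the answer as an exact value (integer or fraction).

M_X(t) = 4/(7*(1 - 3*e^(t)/7))

E[X^5] = D^5[M](0) = 23721/128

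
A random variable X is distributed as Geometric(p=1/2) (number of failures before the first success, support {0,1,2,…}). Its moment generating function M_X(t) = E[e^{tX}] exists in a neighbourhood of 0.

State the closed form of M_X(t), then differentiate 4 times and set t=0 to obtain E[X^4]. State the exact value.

E[X^4] = M′′′′(0) = 75

M_X(t) = 1/(2*(1 - e^(t)/2))
M′(t) = e^(t)/(e^(2*t) - 4*e^(t) + 4)
M′′(t) = (-e^(2*t) - 2*e^(t))/(e^(3*t) - 6*e^(2*t) + 12*e^(t) - 8)
M′′′(t) = (e^(3*t) + 8*e^(2*t) + 4*e^(t))/(e^(4*t) - 8*e^(3*t) + 24*e^(2*t) - 32*e^(t) + 16)
M′′′′(t) = (-e^(4*t) - 22*e^(3*t) - 44*e^(2*t) - 8*e^(t))/(e^(5*t) - 10*e^(4*t) + 40*e^(3*t) - 80*e^(2*t) + 80*e^(t) - 32)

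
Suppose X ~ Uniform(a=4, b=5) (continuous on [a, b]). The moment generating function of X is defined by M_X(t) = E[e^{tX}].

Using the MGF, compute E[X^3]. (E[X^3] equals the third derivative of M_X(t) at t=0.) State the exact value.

M_X(t) = (e^(5*t) - e^(4*t))/t
M′(t) = (5*t*e^(5*t) - 4*t*e^(4*t) - e^(5*t) + e^(4*t))/t^2
M′′(t) = (25*t^2*e^(5*t) - 16*t^2*e^(4*t) - 10*t*e^(5*t) + 8*t*e^(4*t) + 2*e^(5*t) - 2*e^(4*t))/t^3
M′′′(t) = (125*t^3*e^(5*t) - 64*t^3*e^(4*t) - 75*t^2*e^(5*t) + 48*t^2*e^(4*t) + 30*t*e^(5*t) - 24*t*e^(4*t) - 6*e^(5*t) + 6*e^(4*t))/t^4

E[X^3] = M′′′(0) = 369/4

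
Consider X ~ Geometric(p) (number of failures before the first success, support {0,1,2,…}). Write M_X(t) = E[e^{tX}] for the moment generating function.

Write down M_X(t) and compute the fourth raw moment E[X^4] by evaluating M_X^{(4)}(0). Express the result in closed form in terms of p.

E[X^4] = D^4[M](0) = 1 - 15/p + 50/p^2 - 60/p^3 + 24/p^4

M_X(t) = p/(-(1 - p)*e^(t) + 1)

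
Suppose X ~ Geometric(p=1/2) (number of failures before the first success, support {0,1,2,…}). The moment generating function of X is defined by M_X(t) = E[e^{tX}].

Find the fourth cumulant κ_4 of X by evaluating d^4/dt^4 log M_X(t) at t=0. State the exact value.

κ_4 = K′′′′(0) = 26

M_X(t) = 1/(2*(1 - e^(t)/2))
K_X(t) = log M_X(t) = -log(1 - e^(t)/2) - log(2)
K′(t) = -e^(t)/(e^(t) - 2)
K′′(t) = 2*e^(t)/(e^(2*t) - 4*e^(t) + 4)
K′′′(t) = (-2*e^(2*t) - 4*e^(t))/(e^(3*t) - 6*e^(2*t) + 12*e^(t) - 8)
K′′′′(t) = (2*e^(3*t) + 16*e^(2*t) + 8*e^(t))/(e^(4*t) - 8*e^(3*t) + 24*e^(2*t) - 32*e^(t) + 16)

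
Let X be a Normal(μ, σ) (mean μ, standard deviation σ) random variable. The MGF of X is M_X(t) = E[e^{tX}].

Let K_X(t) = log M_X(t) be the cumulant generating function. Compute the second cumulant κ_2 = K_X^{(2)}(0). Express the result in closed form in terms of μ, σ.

κ_2 = K^(2)(0) = σ^2

M_X(t) = e^(μ*t + σ^2*t^2/2)
K_X(t) = log M_X(t) = μ*t + σ^2*t^2/2
K^(2)(t) = σ^2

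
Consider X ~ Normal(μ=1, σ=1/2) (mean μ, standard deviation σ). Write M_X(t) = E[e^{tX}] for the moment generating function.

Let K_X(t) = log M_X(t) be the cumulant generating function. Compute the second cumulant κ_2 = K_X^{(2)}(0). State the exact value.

M_X(t) = e^(t^2/8 + t)
K_X(t) = log M_X(t) = t^2/8 + t
dK/dt = t/4 + 1
d^2K/dt^2 = 1/4

κ_2 = d^2K/dt^2 |_{t=0} = 1/4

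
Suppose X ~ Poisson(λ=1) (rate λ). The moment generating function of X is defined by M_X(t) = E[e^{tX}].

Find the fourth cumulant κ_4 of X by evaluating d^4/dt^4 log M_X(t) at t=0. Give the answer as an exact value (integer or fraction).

M_X(t) = e^(e^(t) - 1)
K_X(t) = log M_X(t) = e^(t) - 1
K^(4)(t) = e^(t)

κ_4 = K^(4)(0) = 1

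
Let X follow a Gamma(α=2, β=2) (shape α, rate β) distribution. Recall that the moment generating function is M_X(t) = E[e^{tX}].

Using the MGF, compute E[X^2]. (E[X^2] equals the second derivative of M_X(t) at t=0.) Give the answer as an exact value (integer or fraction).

E[X^2] = d^2M/dt^2 |_{t=0} = 3/2

M_X(t) = 4/(2 - t)^2
dM/dt = -8/(t^3 - 6*t^2 + 12*t - 8)
d^2M/dt^2 = 24/(t^4 - 8*t^3 + 24*t^2 - 32*t + 16)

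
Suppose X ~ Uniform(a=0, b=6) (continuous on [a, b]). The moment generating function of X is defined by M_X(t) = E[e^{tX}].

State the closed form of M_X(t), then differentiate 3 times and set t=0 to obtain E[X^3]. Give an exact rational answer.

E[X^3] = d^3M/dt^3 |_{t=0} = 54

M_X(t) = (e^(6*t) - 1)/(6*t)
dM/dt = (6*t*e^(6*t) - e^(6*t) + 1)/(6*t^2)
d^2M/dt^2 = (18*t^2*e^(6*t) - 6*t*e^(6*t) + e^(6*t) - 1)/(3*t^3)
d^3M/dt^3 = (36*t^3*e^(6*t) - 18*t^2*e^(6*t) + 6*t*e^(6*t) - e^(6*t) + 1)/t^4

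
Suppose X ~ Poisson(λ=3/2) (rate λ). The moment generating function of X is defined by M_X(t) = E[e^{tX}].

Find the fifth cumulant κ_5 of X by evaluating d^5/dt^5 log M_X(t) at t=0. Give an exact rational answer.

M_X(t) = e^(3*e^(t)/2 - 3/2)
K_X(t) = log M_X(t) = 3*e^(t)/2 - 3/2
K′(t) = 3*e^(t)/2
K′′(t) = 3*e^(t)/2
K′′′(t) = 3*e^(t)/2
K′′′′(t) = 3*e^(t)/2
K′′′′′(t) = 3*e^(t)/2

κ_5 = K′′′′′(0) = 3/2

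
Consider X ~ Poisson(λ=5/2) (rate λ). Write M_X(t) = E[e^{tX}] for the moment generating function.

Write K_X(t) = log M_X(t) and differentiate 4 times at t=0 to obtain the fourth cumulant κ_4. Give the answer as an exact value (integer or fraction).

M_X(t) = e^(5*e^(t)/2 - 5/2)
K_X(t) = log M_X(t) = 5*e^(t)/2 - 5/2
K′(t) = 5*e^(t)/2
K′′(t) = 5*e^(t)/2
K′′′(t) = 5*e^(t)/2
K′′′′(t) = 5*e^(t)/2

κ_4 = K′′′′(0) = 5/2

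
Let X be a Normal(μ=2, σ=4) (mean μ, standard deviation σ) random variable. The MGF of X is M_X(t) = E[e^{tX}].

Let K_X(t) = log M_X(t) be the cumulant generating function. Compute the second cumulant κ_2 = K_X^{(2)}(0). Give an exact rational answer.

κ_2 = D^2[K](0) = 16

M_X(t) = e^(8*t^2 + 2*t)
K_X(t) = log M_X(t) = 8*t^2 + 2*t
D^2[K](t) = 16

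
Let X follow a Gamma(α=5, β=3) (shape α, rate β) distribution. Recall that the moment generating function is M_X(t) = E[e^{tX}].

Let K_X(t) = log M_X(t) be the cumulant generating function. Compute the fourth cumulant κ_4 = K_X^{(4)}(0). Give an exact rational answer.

κ_4 = K^(4)(0) = 10/27

M_X(t) = 243/(3 - t)^5
K_X(t) = log M_X(t) = -5*log(3 - t) + 5*log(3)
K^(4)(t) = 30/(t^4 - 12*t^3 + 54*t^2 - 108*t + 81)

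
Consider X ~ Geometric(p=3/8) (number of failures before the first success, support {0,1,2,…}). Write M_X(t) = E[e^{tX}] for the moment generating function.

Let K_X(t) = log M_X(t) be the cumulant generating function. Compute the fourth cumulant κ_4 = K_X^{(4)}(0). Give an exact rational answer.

M_X(t) = 3/(8*(1 - 5*e^(t)/8))
K_X(t) = log M_X(t) = -log(1 - 5*e^(t)/8) - 3*log(2) + log(3)
K′(t) = -5*e^(t)/(5*e^(t) - 8)
K′′(t) = 40*e^(t)/(25*e^(2*t) - 80*e^(t) + 64)
K′′′(t) = (-200*e^(2*t) - 320*e^(t))/(125*e^(3*t) - 600*e^(2*t) + 960*e^(t) - 512)
K′′′′(t) = (1000*e^(3*t) + 6400*e^(2*t) + 2560*e^(t))/(625*e^(4*t) - 4000*e^(3*t) + 9600*e^(2*t) - 10240*e^(t) + 4096)

κ_4 = K′′′′(0) = 3320/27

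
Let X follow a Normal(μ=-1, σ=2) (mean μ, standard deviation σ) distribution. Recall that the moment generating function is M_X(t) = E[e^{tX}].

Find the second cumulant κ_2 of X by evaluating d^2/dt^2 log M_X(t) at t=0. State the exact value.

M_X(t) = e^(2*t^2 - t)
K_X(t) = log M_X(t) = 2*t^2 - t
K^(2)(t) = 4

κ_2 = K^(2)(0) = 4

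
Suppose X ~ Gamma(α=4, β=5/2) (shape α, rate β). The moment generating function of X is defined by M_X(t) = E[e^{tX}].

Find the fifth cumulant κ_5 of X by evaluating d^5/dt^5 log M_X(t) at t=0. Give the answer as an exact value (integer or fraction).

κ_5 = K′′′′′(0) = 3072/3125

M_X(t) = 625/(16*(5/2 - t)^4)
K_X(t) = log M_X(t) = -4*log(5/2 - t) - 4*log(2) + 4*log(5)
K′(t) = -8/(2*t - 5)
K′′(t) = 16/(4*t^2 - 20*t + 25)
K′′′(t) = -64/(8*t^3 - 60*t^2 + 150*t - 125)
K′′′′(t) = 384/(16*t^4 - 160*t^3 + 600*t^2 - 1000*t + 625)
K′′′′′(t) = -3072/(32*t^5 - 400*t^4 + 2000*t^3 - 5000*t^2 + 6250*t - 3125)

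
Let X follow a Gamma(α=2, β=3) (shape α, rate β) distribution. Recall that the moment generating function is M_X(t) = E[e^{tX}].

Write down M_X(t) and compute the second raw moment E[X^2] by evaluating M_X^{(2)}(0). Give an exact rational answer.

E[X^2] = D^2[M](0) = 2/3

M_X(t) = 9/(3 - t)^2
D^2[M](t) = 54/(t^4 - 12*t^3 + 54*t^2 - 108*t + 81)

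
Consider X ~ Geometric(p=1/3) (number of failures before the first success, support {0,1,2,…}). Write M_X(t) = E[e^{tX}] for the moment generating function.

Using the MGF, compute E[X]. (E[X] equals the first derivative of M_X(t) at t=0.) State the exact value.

E[X] = M^(1)(0) = 2

M_X(t) = 1/(3*(1 - 2*e^(t)/3))
M^(1)(t) = 2*e^(t)/(4*e^(2*t) - 12*e^(t) + 9)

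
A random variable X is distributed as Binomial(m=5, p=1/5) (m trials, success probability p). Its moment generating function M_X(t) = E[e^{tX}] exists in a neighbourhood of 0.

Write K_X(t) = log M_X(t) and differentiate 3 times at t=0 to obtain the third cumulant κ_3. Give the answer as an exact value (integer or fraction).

M_X(t) = (e^(t)/5 + 4/5)^5
K_X(t) = log M_X(t) = 5*log(e^(t)/5 + 4/5)
D^3[K](t) = (-20*e^(2*t) + 80*e^(t))/(e^(3*t) + 12*e^(2*t) + 48*e^(t) + 64)

κ_3 = D^3[K](0) = 12/25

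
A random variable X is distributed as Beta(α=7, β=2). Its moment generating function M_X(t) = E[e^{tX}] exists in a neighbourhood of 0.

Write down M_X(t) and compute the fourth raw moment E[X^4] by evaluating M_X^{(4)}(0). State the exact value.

E[X^4] = M^(4)(0) = 14/33

M_X(t) = ₁F₁(7; 9; t)
M^(4)(t) = 14*₁F₁(11; 13; t)/33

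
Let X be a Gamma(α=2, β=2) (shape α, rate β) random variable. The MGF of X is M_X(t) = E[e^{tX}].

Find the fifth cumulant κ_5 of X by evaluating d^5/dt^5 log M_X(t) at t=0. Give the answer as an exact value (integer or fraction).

M_X(t) = 4/(2 - t)^2
K_X(t) = log M_X(t) = -2*log(2 - t) + 2*log(2)
D^5[K](t) = -48/(t^5 - 10*t^4 + 40*t^3 - 80*t^2 + 80*t - 32)

κ_5 = D^5[K](0) = 3/2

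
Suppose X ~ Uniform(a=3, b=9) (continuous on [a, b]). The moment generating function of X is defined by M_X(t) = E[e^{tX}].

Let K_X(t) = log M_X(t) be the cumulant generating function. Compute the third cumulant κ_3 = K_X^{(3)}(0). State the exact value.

κ_3 = D^3[K](0) = 0

M_X(t) = (e^(9*t) - e^(3*t))/(6*t)
K_X(t) = log M_X(t) = -log(t) + log(e^(9*t) - e^(3*t)) - log(6)
D^3[K](t) = (216*t^3*e^(12*t) + 216*t^3*e^(6*t) - 2*e^(18*t) + 6*e^(12*t) - 6*e^(6*t) + 2)/(t^3*e^(18*t) - 3*t^3*e^(12*t) + 3*t^3*e^(6*t) - t^3)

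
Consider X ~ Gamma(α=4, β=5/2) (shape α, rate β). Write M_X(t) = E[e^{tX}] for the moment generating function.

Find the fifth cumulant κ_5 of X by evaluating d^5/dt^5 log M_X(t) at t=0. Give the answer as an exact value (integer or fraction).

M_X(t) = 625/(16*(5/2 - t)^4)
K_X(t) = log M_X(t) = -4*log(5/2 - t) - 4*log(2) + 4*log(5)
dK/dt = -8/(2*t - 5)
d^2K/dt^2 = 16/(4*t^2 - 20*t + 25)
d^3K/dt^3 = -64/(8*t^3 - 60*t^2 + 150*t - 125)
d^4K/dt^4 = 384/(16*t^4 - 160*t^3 + 600*t^2 - 1000*t + 625)
d^5K/dt^5 = -3072/(32*t^5 - 400*t^4 + 2000*t^3 - 5000*t^2 + 6250*t - 3125)

κ_5 = d^5K/dt^5 |_{t=0} = 3072/3125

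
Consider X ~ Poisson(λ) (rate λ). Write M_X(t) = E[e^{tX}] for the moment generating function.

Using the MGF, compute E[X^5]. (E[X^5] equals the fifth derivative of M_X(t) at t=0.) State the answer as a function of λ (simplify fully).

M_X(t) = e^(λ*(e^(t) - 1))
M′(t) = λ*e^(-λ)*e^(t)*e^(λ*e^(t))
M′′(t) = (λ^2*e^(2*t)*e^(λ*e^(t)) + λ*e^(t)*e^(λ*e^(t)))*e^(-λ)
M′′′(t) = (λ^3*e^(3*t)*e^(λ*e^(t)) + 3*λ^2*e^(2*t)*e^(λ*e^(t)) + λ*e^(t)*e^(λ*e^(t)))*e^(-λ)
M′′′′(t) = (λ^4*e^(4*t)*e^(λ*e^(t)) + 6*λ^3*e^(3*t)*e^(λ*e^(t)) + 7*λ^2*e^(2*t)*e^(λ*e^(t)) + λ*e^(t)*e^(λ*e^(t)))*e^(-λ)
M′′′′′(t) = (λ^5*e^(5*t)*e^(λ*e^(t)) + 10*λ^4*e^(4*t)*e^(λ*e^(t)) + 25*λ^3*e^(3*t)*e^(λ*e^(t)) + 15*λ^2*e^(2*t)*e^(λ*e^(t)) + λ*e^(t)*e^(λ*e^(t)))*e^(-λ)

E[X^5] = M′′′′′(0) = λ*(λ^4 + 10*λ^3 + 25*λ^2 + 15*λ + 1)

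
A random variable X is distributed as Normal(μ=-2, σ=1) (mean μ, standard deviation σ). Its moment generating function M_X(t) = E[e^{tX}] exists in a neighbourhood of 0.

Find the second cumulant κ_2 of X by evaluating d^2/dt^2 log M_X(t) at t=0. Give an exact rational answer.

κ_2 = K′′(0) = 1

M_X(t) = e^(t^2/2 - 2*t)
K_X(t) = log M_X(t) = t^2/2 - 2*t
K′(t) = t - 2
K′′(t) = 1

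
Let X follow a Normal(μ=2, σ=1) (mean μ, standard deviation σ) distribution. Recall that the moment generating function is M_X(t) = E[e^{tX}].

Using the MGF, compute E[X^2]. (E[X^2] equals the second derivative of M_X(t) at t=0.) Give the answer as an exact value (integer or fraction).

M_X(t) = e^(t^2/2 + 2*t)
M′(t) = t*e^(2*t)*e^(t^2/2) + 2*e^(2*t)*e^(t^2/2)
M′′(t) = t^2*e^(2*t)*e^(t^2/2) + 4*t*e^(2*t)*e^(t^2/2) + 5*e^(2*t)*e^(t^2/2)

E[X^2] = M′′(0) = 5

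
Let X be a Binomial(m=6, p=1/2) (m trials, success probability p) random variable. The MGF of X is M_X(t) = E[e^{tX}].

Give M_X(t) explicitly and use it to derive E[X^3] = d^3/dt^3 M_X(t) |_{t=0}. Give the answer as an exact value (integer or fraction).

M_X(t) = (e^(t)/2 + 1/2)^6
dM/dt = 3*e^(6*t)/32 + 15*e^(5*t)/32 + 15*e^(4*t)/16 + 15*e^(3*t)/16 + 15*e^(2*t)/32 + 3*e^(t)/32
d^2M/dt^2 = 9*e^(6*t)/16 + 75*e^(5*t)/32 + 15*e^(4*t)/4 + 45*e^(3*t)/16 + 15*e^(2*t)/16 + 3*e^(t)/32
d^3M/dt^3 = 27*e^(6*t)/8 + 375*e^(5*t)/32 + 15*e^(4*t) + 135*e^(3*t)/16 + 15*e^(2*t)/8 + 3*e^(t)/32

E[X^3] = d^3M/dt^3 |_{t=0} = 81/2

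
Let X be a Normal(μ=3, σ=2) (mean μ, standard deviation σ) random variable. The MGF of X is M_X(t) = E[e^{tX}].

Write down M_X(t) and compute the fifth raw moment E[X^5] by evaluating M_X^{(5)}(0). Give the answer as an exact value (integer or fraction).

M_X(t) = e^(2*t^2 + 3*t)
dM/dt = 4*t*e^(3*t)*e^(2*t^2) + 3*e^(3*t)*e^(2*t^2)
d^2M/dt^2 = 16*t^2*e^(3*t)*e^(2*t^2) + 24*t*e^(3*t)*e^(2*t^2) + 13*e^(3*t)*e^(2*t^2)
d^3M/dt^3 = 64*t^3*e^(3*t)*e^(2*t^2) + 144*t^2*e^(3*t)*e^(2*t^2) + 156*t*e^(3*t)*e^(2*t^2) + 63*e^(3*t)*e^(2*t^2)
d^4M/dt^4 = 256*t^4*e^(3*t)*e^(2*t^2) + 768*t^3*e^(3*t)*e^(2*t^2) + 1248*t^2*e^(3*t)*e^(2*t^2) + 1008*t*e^(3*t)*e^(2*t^2) + 345*e^(3*t)*e^(2*t^2)

E[X^5] = d^5M/dt^5 |_{t=0} = 2043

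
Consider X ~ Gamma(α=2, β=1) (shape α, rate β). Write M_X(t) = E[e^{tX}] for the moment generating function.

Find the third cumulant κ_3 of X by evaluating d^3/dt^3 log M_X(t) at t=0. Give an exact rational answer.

M_X(t) = (1 - t)^(-2)
K_X(t) = log M_X(t) = -2*log(1 - t)
D^3[K](t) = -4/(t^3 - 3*t^2 + 3*t - 1)

κ_3 = D^3[K](0) = 4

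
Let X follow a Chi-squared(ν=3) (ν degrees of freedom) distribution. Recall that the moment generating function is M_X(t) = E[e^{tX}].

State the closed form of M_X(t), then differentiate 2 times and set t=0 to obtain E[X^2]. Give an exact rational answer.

M_X(t) = (1 - 2*t)^(-3/2)
M^(2)(t) = -15/(8*t^3*√(1 - 2*t) - 12*t^2*√(1 - 2*t) + 6*t*√(1 - 2*t) - √(1 - 2*t))

E[X^2] = M^(2)(0) = 15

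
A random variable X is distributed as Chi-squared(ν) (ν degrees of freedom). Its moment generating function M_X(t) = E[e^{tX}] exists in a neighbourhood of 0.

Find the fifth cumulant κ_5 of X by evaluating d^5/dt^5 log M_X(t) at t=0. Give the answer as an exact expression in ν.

κ_5 = K′′′′′(0) = 384*ν

M_X(t) = (1 - 2*t)^(-ν/2)
K_X(t) = log M_X(t) = -ν*log(1 - 2*t)/2
K′(t) = -ν/(2*t - 1)
K′′(t) = 2*ν/(4*t^2 - 4*t + 1)
K′′′(t) = -8*ν/(8*t^3 - 12*t^2 + 6*t - 1)
K′′′′(t) = 48*ν/(16*t^4 - 32*t^3 + 24*t^2 - 8*t + 1)
K′′′′′(t) = -384*ν/(32*t^5 - 80*t^4 + 80*t^3 - 40*t^2 + 10*t - 1)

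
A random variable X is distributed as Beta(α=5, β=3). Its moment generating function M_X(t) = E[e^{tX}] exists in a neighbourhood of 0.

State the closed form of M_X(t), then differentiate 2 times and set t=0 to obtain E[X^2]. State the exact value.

M_X(t) = ₁F₁(5; 8; t)
D^2[M](t) = 5*₁F₁(7; 10; t)/12

E[X^2] = D^2[M](0) = 5/12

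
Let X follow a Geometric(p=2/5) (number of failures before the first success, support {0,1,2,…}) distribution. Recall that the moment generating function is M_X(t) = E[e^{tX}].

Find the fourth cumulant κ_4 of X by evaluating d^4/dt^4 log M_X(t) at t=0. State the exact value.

κ_4 = K^(4)(0) = 705/8

M_X(t) = 2/(5*(1 - 3*e^(t)/5))
K_X(t) = log M_X(t) = -log(1 - 3*e^(t)/5) - log(5) + log(2)
K^(4)(t) = (135*e^(3*t) + 900*e^(2*t) + 375*e^(t))/(81*e^(4*t) - 540*e^(3*t) + 1350*e^(2*t) - 1500*e^(t) + 625)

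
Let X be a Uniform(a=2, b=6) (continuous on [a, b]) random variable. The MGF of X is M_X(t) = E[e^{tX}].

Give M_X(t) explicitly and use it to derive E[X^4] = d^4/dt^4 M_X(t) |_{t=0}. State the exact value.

E[X^4] = D^4[M](0) = 1936/5

M_X(t) = (e^(6*t) - e^(2*t))/(4*t)
D^4[M](t) = (324*t^4*e^(6*t) - 4*t^4*e^(2*t) - 216*t^3*e^(6*t) + 8*t^3*e^(2*t) + 108*t^2*e^(6*t) - 12*t^2*e^(2*t) - 36*t*e^(6*t) + 12*t*e^(2*t) + 6*e^(6*t) - 6*e^(2*t))/t^5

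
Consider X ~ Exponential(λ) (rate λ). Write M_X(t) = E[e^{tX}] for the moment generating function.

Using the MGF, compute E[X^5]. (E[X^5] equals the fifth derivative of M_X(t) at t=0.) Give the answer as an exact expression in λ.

M_X(t) = λ/(λ - t)
M^(5)(t) = 120*λ/(λ^6 - 6*λ^5*t + 15*λ^4*t^2 - 20*λ^3*t^3 + 15*λ^2*t^4 - 6*λ*t^5 + t^6)

E[X^5] = M^(5)(0) = 120/λ^5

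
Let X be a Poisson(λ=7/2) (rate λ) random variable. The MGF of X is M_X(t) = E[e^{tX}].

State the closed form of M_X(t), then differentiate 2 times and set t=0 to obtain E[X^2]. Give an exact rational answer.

E[X^2] = M^(2)(0) = 63/4

M_X(t) = e^(7*e^(t)/2 - 7/2)
M^(2)(t) = (49*e^(2*t)*e^(7*e^(t)/2) + 14*e^(t)*e^(7*e^(t)/2))*e^(-7/2)/4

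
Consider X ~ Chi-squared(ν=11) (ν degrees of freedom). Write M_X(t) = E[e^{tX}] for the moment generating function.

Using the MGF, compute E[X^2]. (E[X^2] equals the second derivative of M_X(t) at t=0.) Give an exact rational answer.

M_X(t) = (1 - 2*t)^(-11/2)
M^(2)(t) = -143/(128*t^7*√(1 - 2*t) - 448*t^6*√(1 - 2*t) + 672*t^5*√(1 - 2*t) - 560*t^4*√(1 - 2*t) + 280*t^3*√(1 - 2*t) - 84*t^2*√(1 - 2*t) + 14*t*√(1 - 2*t) - √(1 - 2*t))

E[X^2] = M^(2)(0) = 143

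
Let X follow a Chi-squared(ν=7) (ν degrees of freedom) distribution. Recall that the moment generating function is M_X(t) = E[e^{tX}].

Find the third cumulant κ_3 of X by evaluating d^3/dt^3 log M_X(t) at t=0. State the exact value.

κ_3 = d^3K/dt^3 |_{t=0} = 56

M_X(t) = (1 - 2*t)^(-7/2)
K_X(t) = log M_X(t) = -7*log(1 - 2*t)/2
dK/dt = -7/(2*t - 1)
d^2K/dt^2 = 14/(4*t^2 - 4*t + 1)
d^3K/dt^3 = -56/(8*t^3 - 12*t^2 + 6*t - 1)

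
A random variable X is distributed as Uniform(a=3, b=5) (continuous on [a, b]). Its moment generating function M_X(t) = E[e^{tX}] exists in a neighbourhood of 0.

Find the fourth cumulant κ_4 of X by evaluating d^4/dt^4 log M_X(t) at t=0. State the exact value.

κ_4 = K′′′′(0) = -2/15

M_X(t) = (e^(5*t) - e^(3*t))/(2*t)
K_X(t) = log M_X(t) = -log(t) + log(e^(5*t) - e^(3*t)) - log(2)
K′(t) = (5*t*e^(2*t) - 3*t - e^(2*t) + 1)/(t*e^(2*t) - t)
K′′(t) = (-4*t^2*e^(2*t) + e^(4*t) - 2*e^(2*t) + 1)/(t^2*e^(4*t) - 2*t^2*e^(2*t) + t^2)
K′′′(t) = (8*t^3*e^(4*t) + 8*t^3*e^(2*t) - 2*e^(6*t) + 6*e^(4*t) - 6*e^(2*t) + 2)/(t^3*e^(6*t) - 3*t^3*e^(4*t) + 3*t^3*e^(2*t) - t^3)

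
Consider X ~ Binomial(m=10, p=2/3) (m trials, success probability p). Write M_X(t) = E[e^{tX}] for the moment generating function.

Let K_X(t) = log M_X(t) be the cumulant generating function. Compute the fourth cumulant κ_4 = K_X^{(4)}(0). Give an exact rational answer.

κ_4 = D^4[K](0) = -20/27

M_X(t) = (2*e^(t)/3 + 1/3)^10
K_X(t) = log M_X(t) = 10*log(2*e^(t)/3 + 1/3)
D^4[K](t) = (80*e^(3*t) - 160*e^(2*t) + 20*e^(t))/(16*e^(4*t) + 32*e^(3*t) + 24*e^(2*t) + 8*e^(t) + 1)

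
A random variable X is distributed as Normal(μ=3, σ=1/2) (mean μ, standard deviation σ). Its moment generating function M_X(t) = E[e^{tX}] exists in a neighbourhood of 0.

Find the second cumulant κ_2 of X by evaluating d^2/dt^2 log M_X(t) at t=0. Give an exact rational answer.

κ_2 = K′′(0) = 1/4

M_X(t) = e^(t^2/8 + 3*t)
K_X(t) = log M_X(t) = t^2/8 + 3*t
K′(t) = t/4 + 3
K′′(t) = 1/4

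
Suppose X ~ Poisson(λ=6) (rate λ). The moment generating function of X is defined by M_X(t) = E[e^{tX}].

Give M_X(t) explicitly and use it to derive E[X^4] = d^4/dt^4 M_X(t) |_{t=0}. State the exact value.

M_X(t) = e^(6*e^(t) - 6)
dM/dt = 6*e^(-6)*e^(t)*e^(6*e^(t))
d^2M/dt^2 = (36*e^(2*t)*e^(6*e^(t)) + 6*e^(t)*e^(6*e^(t)))*e^(-6)
d^3M/dt^3 = (216*e^(3*t)*e^(6*e^(t)) + 108*e^(2*t)*e^(6*e^(t)) + 6*e^(t)*e^(6*e^(t)))*e^(-6)
d^4M/dt^4 = (1296*e^(4*t)*e^(6*e^(t)) + 1296*e^(3*t)*e^(6*e^(t)) + 252*e^(2*t)*e^(6*e^(t)) + 6*e^(t)*e^(6*e^(t)))*e^(-6)

E[X^4] = d^4M/dt^4 |_{t=0} = 2850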